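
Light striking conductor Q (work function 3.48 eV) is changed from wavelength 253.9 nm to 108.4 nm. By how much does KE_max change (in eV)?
6.5545 eV

Using Einstein's equation: KE_max = hc/λ - φ

For λ₁ = 253.9 nm:
KE₁ = hc/λ₁ - φ = 4.8832 - 3.48 = 1.4032 eV

For λ₂ = 108.4 nm:
KE₂ = hc/λ₂ - φ = 11.4377 - 3.48 = 7.9577 eV

Change in KE:
ΔKE = KE₂ - KE₁ = 7.9577 - 1.4032 = 6.5545 eV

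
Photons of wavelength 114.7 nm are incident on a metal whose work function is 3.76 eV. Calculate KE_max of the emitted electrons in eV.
7.0494 eV

Using Einstein's photoelectric equation: KE_max = hf - φ = hc/λ - φ

First, calculate the photon energy:
E_photon = hc/λ = (6.626×10⁻³⁴ J·s)(3×10⁸ m/s) / (114.7×10⁻⁹ m)
E_photon = 10.8094 eV

Then, the maximum kinetic energy:
KE_max = E_photon - φ = 10.8094 eV - 3.76 eV = 7.0494 eV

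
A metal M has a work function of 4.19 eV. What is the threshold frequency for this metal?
1.0131e+15 Hz

The threshold frequency is when the photon energy equals the work function:
hf₀ = φ

Solving for f₀:
f₀ = φ/h = (4.19 eV × 1.602×10⁻¹⁹ J/eV) / (6.626×10⁻³⁴ J·s)
f₀ = 1.0131e+15 Hz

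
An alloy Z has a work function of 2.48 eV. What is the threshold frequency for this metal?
5.9966e+14 Hz

The threshold frequency is when the photon energy equals the work function:
hf₀ = φ

Solving for f₀:
f₀ = φ/h = (2.48 eV × 1.602×10⁻¹⁹ J/eV) / (6.626×10⁻³⁴ J·s)
f₀ = 5.9966e+14 Hz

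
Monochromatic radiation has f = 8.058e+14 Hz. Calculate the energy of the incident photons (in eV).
3.3325 eV

Using E = hf:

E = hf = (6.626×10⁻³⁴ J·s)(8.058e+14 Hz)
E = 3.3325 eV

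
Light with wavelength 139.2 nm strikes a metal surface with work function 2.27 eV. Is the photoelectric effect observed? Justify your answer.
Yes

For photoemission, the photon energy must exceed the work function.

Photon energy: E = hc/λ = 8.9069 eV
Work function: φ = 2.27 eV

Since E_photon (8.9069 eV) > φ (2.27 eV), photoemission WILL occur.
The threshold wavelength is λ₀ = hc/φ = 546.2 nm.
Since 139.2 nm < 546.2 nm, the light has sufficient energy.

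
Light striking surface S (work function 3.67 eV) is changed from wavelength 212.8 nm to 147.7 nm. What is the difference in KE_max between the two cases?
2.5680 eV

Using Einstein's equation: KE_max = hc/λ - φ

For λ₁ = 212.8 nm:
KE₁ = hc/λ₁ - φ = 5.8263 - 3.67 = 2.1563 eV

For λ₂ = 147.7 nm:
KE₂ = hc/λ₂ - φ = 8.3943 - 3.67 = 4.7243 eV

Change in KE:
ΔKE = KE₂ - KE₁ = 4.7243 - 2.1563 = 2.5680 eV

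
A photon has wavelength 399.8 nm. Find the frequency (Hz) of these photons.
7.4986e+14 Hz

Using the wave equation: c = fλ

Solving for frequency:
f = c/λ = (3×10⁸ m/s) / (399.8×10⁻⁹ m)
f = 7.4986e+14 Hz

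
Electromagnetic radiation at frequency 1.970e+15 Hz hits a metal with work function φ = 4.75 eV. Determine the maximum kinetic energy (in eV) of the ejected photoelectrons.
3.3973 eV

Using Einstein's photoelectric equation: KE_max = hf - φ

First, calculate the photon energy:
E_photon = hf = (6.626×10⁻³⁴ J·s)(1.970e+15 Hz)
E_photon = 8.1473 eV

Then, the maximum kinetic energy:
KE_max = E_photon - φ = 8.1473 eV - 4.75 eV = 3.3973 eV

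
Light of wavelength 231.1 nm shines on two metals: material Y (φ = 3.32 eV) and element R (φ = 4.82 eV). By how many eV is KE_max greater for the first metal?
1.5000 eV

Using KE_max = hc/λ - φ for each metal:

Photon energy: E = hc/λ = 5.3650 eV

For material Y (φ₁ = 3.32 eV):
KE₁ = E - φ₁ = 5.3650 - 3.32 = 2.0450 eV

For element R (φ₂ = 4.82 eV):
KE₂ = E - φ₂ = 5.3650 - 4.82 = 0.5450 eV

Difference:
ΔKE = KE₁ - KE₂ = 2.0450 - 0.5450 = 1.5000 eV

Note: The difference equals the difference in work functions: 4.82 - 3.32 = 1.50 eV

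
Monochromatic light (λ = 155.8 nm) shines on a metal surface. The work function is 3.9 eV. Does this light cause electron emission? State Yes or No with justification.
Yes

For photoemission, the photon energy must exceed the work function.

Photon energy: E = hc/λ = 7.9579 eV
Work function: φ = 3.9 eV

Since E_photon (7.9579 eV) > φ (3.9 eV), photoemission WILL occur.
The threshold wavelength is λ₀ = hc/φ = 317.9 nm.
Since 155.8 nm < 317.9 nm, the light has sufficient energy.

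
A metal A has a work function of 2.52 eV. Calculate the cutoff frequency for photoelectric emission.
6.0933e+14 Hz

The threshold frequency is when the photon energy equals the work function:
hf₀ = φ

Solving for f₀:
f₀ = φ/h = (2.52 eV × 1.602×10⁻¹⁹ J/eV) / (6.626×10⁻³⁴ J·s)
f₀ = 6.0933e+14 Hz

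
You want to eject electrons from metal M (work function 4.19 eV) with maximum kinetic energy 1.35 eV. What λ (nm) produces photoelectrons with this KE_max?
223.80 nm

From Einstein's equation: KE_max = hc/λ - φ

Rearranging for λ:
hc/λ = KE_max + φ
λ = hc/(KE_max + φ)

Required photon energy:
E_photon = KE_max + φ = 1.35 + 4.19 = 5.54 eV

Required wavelength:
λ = hc/E_photon = (6.626×10⁻³⁴)(3×10⁸) / (5.54 × 1.602×10⁻¹⁹)
λ = 223.80 nm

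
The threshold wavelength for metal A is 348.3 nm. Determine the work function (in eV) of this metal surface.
3.56 eV

At the threshold wavelength, photon energy equals work function:
φ = hc/λ₀

Calculating:
φ = (6.626×10⁻³⁴ J·s)(3×10⁸ m/s) / (348.3×10⁻⁹ m)
φ = 3.56 eV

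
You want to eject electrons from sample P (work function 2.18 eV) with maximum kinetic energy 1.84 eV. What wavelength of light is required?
308.42 nm

From Einstein's equation: KE_max = hc/λ - φ

Rearranging for λ:
hc/λ = KE_max + φ
λ = hc/(KE_max + φ)

Required photon energy:
E_photon = KE_max + φ = 1.84 + 2.18 = 4.02 eV

Required wavelength:
λ = hc/E_photon = (6.626×10⁻³⁴)(3×10⁸) / (4.02 × 1.602×10⁻¹⁹)
λ = 308.42 nm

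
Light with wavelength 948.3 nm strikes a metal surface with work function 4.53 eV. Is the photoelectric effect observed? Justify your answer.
No

For photoemission, the photon energy must exceed the work function.

Photon energy: E = hc/λ = 1.3074 eV
Work function: φ = 4.53 eV

Since E_photon (1.3074 eV) < φ (4.53 eV), photoemission will NOT occur.
The threshold wavelength is λ₀ = hc/φ = 273.7 nm.
Since 948.3 nm > 273.7 nm, the photons lack sufficient energy.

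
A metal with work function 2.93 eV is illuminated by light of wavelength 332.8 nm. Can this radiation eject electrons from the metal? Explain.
Yes

For photoemission, the photon energy must exceed the work function.

Photon energy: E = hc/λ = 3.7255 eV
Work function: φ = 2.93 eV

Since E_photon (3.7255 eV) > φ (2.93 eV), photoemission WILL occur.
The threshold wavelength is λ₀ = hc/φ = 423.2 nm.
Since 332.8 nm < 423.2 nm, the light has sufficient energy.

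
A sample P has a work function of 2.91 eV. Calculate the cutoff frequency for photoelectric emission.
7.0363e+14 Hz

The threshold frequency is when the photon energy equals the work function:
hf₀ = φ

Solving for f₀:
f₀ = φ/h = (2.91 eV × 1.602×10⁻¹⁹ J/eV) / (6.626×10⁻³⁴ J·s)
f₀ = 7.0363e+14 Hz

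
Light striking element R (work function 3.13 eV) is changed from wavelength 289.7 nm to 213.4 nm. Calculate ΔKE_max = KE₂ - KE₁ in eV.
1.5302 eV

Using Einstein's equation: KE_max = hc/λ - φ

For λ₁ = 289.7 nm:
KE₁ = hc/λ₁ - φ = 4.2797 - 3.13 = 1.1497 eV

For λ₂ = 213.4 nm:
KE₂ = hc/λ₂ - φ = 5.8099 - 3.13 = 2.6799 eV

Change in KE:
ΔKE = KE₂ - KE₁ = 2.6799 - 1.1497 = 1.5302 eV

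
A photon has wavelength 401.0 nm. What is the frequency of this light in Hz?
7.4761e+14 Hz

Using the wave equation: c = fλ

Solving for frequency:
f = c/λ = (3×10⁸ m/s) / (401.0×10⁻⁹ m)
f = 7.4761e+14 Hz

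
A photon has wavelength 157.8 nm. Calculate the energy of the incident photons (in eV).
7.8570 eV

Using E = hf = hc/λ:

E = hc/λ = (6.626×10⁻³⁴ J·s)(3×10⁸ m/s) / (157.8×10⁻⁹ m)
E = 7.8570 eV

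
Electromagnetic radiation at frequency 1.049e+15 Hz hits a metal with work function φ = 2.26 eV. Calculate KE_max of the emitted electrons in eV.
2.0783 eV

Using Einstein's photoelectric equation: KE_max = hf - φ

First, calculate the photon energy:
E_photon = hf = (6.626×10⁻³⁴ J·s)(1.049e+15 Hz)
E_photon = 4.3383 eV

Then, the maximum kinetic energy:
KE_max = E_photon - φ = 4.3383 eV - 2.26 eV = 2.0783 eV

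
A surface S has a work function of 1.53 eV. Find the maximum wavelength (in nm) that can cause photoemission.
810.35 nm

The threshold wavelength is when the photon energy equals the work function:
hc/λ₀ = φ

Solving for λ₀:
λ₀ = hc/φ = (6.626×10⁻³⁴ J·s)(3×10⁸ m/s) / (1.53 eV × 1.602×10⁻¹⁹ J/eV)
λ₀ = 810.35 nm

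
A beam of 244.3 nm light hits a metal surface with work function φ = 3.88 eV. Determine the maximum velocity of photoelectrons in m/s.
6.4837e+05 m/s

First, find the maximum kinetic energy:
E_photon = hc/λ = 5.0751 eV
KE_max = E_photon - φ = 5.0751 - 3.88 = 1.1951 eV

Convert to Joules: KE_max = 1.1951 × 1.602×10⁻¹⁹ J = 1.9147e-19 J

Then use KE = ½mv² to find velocity:
v = √(2·KE/m) = √(2 × 1.9147e-19 J / 9.109e-31 kg)
v = 6.4837e+05 m/s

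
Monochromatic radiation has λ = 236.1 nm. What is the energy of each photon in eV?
5.2513 eV

Using E = hf = hc/λ:

E = hc/λ = (6.626×10⁻³⁴ J·s)(3×10⁸ m/s) / (236.1×10⁻⁹ m)
E = 5.2513 eV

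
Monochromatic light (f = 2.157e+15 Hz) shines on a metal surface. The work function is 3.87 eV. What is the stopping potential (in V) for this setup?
5.0506 V

The stopping potential V_s satisfies: eV_s = KE_max

First, find KE_max using Einstein's equation:
E_photon = hf = (6.626×10⁻³⁴ J·s)(2.157e+15 Hz) = 8.9206 eV
KE_max = E_photon - φ = 8.9206 - 3.87 = 5.0506 eV

Since eV_s = KE_max:
V_s = KE_max/e = 5.0506 V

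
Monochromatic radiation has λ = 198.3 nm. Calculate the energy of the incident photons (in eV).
6.2524 eV

Using E = hf = hc/λ:

E = hc/λ = (6.626×10⁻³⁴ J·s)(3×10⁸ m/s) / (198.3×10⁻⁹ m)
E = 6.2524 eV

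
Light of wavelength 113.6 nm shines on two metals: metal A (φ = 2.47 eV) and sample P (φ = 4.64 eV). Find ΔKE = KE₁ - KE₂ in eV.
2.1700 eV

Using KE_max = hc/λ - φ for each metal:

Photon energy: E = hc/λ = 10.9141 eV

For metal A (φ₁ = 2.47 eV):
KE₁ = E - φ₁ = 10.9141 - 2.47 = 8.4441 eV

For sample P (φ₂ = 4.64 eV):
KE₂ = E - φ₂ = 10.9141 - 4.64 = 6.2741 eV

Difference:
ΔKE = KE₁ - KE₂ = 8.4441 - 6.2741 = 2.1700 eV

Note: The difference equals the difference in work functions: 4.64 - 2.47 = 2.17 eV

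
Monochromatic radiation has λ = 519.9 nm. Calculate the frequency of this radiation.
5.7663e+14 Hz

Using the wave equation: c = fλ

Solving for frequency:
f = c/λ = (3×10⁸ m/s) / (519.9×10⁻⁹ m)
f = 5.7663e+14 Hz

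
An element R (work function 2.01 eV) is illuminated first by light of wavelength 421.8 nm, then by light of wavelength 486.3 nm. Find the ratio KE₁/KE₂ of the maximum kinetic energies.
1.7226

Using Einstein's equation: KE_max = hc/λ - φ

For λ₁ = 421.8 nm:
E₁ = hc/λ₁ = 2.9394 eV
KE₁ = E₁ - φ = 2.9394 - 2.01 = 0.9294 eV

For λ₂ = 486.3 nm:
E₂ = hc/λ₂ = 2.5495 eV
KE₂ = E₂ - φ = 2.5495 - 2.01 = 0.5395 eV

Ratio: KE₁/KE₂ = 0.9294/0.5395 = 1.7226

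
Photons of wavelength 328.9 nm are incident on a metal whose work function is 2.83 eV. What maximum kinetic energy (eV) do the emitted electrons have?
0.9397 eV

Using Einstein's photoelectric equation: KE_max = hf - φ = hc/λ - φ

First, calculate the photon energy:
E_photon = hc/λ = (6.626×10⁻³⁴ J·s)(3×10⁸ m/s) / (328.9×10⁻⁹ m)
E_photon = 3.7697 eV

Then, the maximum kinetic energy:
KE_max = E_photon - φ = 3.7697 eV - 2.83 eV = 0.9397 eV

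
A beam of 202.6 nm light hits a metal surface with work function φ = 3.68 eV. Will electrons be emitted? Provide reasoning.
Yes

For photoemission, the photon energy must exceed the work function.

Photon energy: E = hc/λ = 6.1197 eV
Work function: φ = 3.68 eV

Since E_photon (6.1197 eV) > φ (3.68 eV), photoemission WILL occur.
The threshold wavelength is λ₀ = hc/φ = 336.9 nm.
Since 202.6 nm < 336.9 nm, the light has sufficient energy.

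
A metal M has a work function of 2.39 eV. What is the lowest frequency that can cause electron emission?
5.7790e+14 Hz

The threshold frequency is when the photon energy equals the work function:
hf₀ = φ

Solving for f₀:
f₀ = φ/h = (2.39 eV × 1.602×10⁻¹⁹ J/eV) / (6.626×10⁻³⁴ J·s)
f₀ = 5.7790e+14 Hz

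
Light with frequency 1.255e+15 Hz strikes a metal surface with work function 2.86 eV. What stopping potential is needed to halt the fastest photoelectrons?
2.3303 V

The stopping potential V_s satisfies: eV_s = KE_max

First, find KE_max using Einstein's equation:
E_photon = hf = (6.626×10⁻³⁴ J·s)(1.255e+15 Hz) = 5.1903 eV
KE_max = E_photon - φ = 5.1903 - 2.86 = 2.3303 eV

Since eV_s = KE_max:
V_s = KE_max/e = 2.3303 V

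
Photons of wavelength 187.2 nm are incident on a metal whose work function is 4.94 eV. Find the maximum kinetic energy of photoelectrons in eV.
1.6831 eV

Using Einstein's photoelectric equation: KE_max = hf - φ = hc/λ - φ

First, calculate the photon energy:
E_photon = hc/λ = (6.626×10⁻³⁴ J·s)(3×10⁸ m/s) / (187.2×10⁻⁹ m)
E_photon = 6.6231 eV

Then, the maximum kinetic energy:
KE_max = E_photon - φ = 6.6231 eV - 4.94 eV = 1.6831 eV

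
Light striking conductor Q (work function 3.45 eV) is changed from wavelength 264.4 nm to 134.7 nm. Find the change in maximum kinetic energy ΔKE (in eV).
4.5152 eV

Using Einstein's equation: KE_max = hc/λ - φ

For λ₁ = 264.4 nm:
KE₁ = hc/λ₁ - φ = 4.6893 - 3.45 = 1.2393 eV

For λ₂ = 134.7 nm:
KE₂ = hc/λ₂ - φ = 9.2045 - 3.45 = 5.7545 eV

Change in KE:
ΔKE = KE₂ - KE₁ = 5.7545 - 1.2393 = 4.5152 eV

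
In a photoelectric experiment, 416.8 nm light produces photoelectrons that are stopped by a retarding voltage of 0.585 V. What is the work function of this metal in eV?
2.39 eV

The stopping potential gives the maximum kinetic energy: KE_max = eV_s = 0.585 eV

From Einstein's photoelectric equation: KE_max = hc/λ - φ
Rearranging: φ = hc/λ - KE_max

Calculate photon energy:
E_photon = hc/λ = (6.626×10⁻³⁴ J·s)(3×10⁸ m/s) / (416.8×10⁻⁹ m) = 2.9747 eV

Therefore:
φ = 2.9747 - 0.585 = 2.39 eV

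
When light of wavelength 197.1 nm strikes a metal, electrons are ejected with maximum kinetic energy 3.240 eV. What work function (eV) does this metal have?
3.05 eV

From Einstein's photoelectric equation: KE_max = hf - φ = hc/λ - φ

Rearranging for φ:
φ = hc/λ - KE_max

Calculate photon energy:
E_photon = hc/λ = 6.2904 eV

Therefore:
φ = 6.2904 - 3.240 = 3.05 eV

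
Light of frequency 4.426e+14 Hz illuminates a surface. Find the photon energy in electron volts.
1.8304 eV

Using E = hf:

E = hf = (6.626×10⁻³⁴ J·s)(4.426e+14 Hz)
E = 1.8304 eV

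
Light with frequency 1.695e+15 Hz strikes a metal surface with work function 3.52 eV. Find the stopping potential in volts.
3.4900 V

The stopping potential V_s satisfies: eV_s = KE_max

First, find KE_max using Einstein's equation:
E_photon = hf = (6.626×10⁻³⁴ J·s)(1.695e+15 Hz) = 7.0100 eV
KE_max = E_photon - φ = 7.0100 - 3.52 = 3.4900 eV

Since eV_s = KE_max:
V_s = KE_max/e = 3.4900 V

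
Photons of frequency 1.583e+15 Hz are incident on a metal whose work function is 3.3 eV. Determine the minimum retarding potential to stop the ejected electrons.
3.2468 V

The stopping potential V_s satisfies: eV_s = KE_max

First, find KE_max using Einstein's equation:
E_photon = hf = (6.626×10⁻³⁴ J·s)(1.583e+15 Hz) = 6.5468 eV
KE_max = E_photon - φ = 6.5468 - 3.3 = 3.2468 eV

Since eV_s = KE_max:
V_s = KE_max/e = 3.2468 V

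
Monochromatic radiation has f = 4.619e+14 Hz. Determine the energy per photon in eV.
1.9103 eV

Using E = hf:

E = hf = (6.626×10⁻³⁴ J·s)(4.619e+14 Hz)
E = 1.9103 eV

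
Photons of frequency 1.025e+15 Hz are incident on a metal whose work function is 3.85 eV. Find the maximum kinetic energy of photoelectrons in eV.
0.3891 eV

Using Einstein's photoelectric equation: KE_max = hf - φ

First, calculate the photon energy:
E_photon = hf = (6.626×10⁻³⁴ J·s)(1.025e+15 Hz)
E_photon = 4.2391 eV

Then, the maximum kinetic energy:
KE_max = E_photon - φ = 4.2391 eV - 3.85 eV = 0.3891 eV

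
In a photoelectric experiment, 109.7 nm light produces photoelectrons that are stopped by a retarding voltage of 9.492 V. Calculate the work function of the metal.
1.81 eV

The stopping potential gives the maximum kinetic energy: KE_max = eV_s = 9.492 eV

From Einstein's photoelectric equation: KE_max = hc/λ - φ
Rearranging: φ = hc/λ - KE_max

Calculate photon energy:
E_photon = hc/λ = (6.626×10⁻³⁴ J·s)(3×10⁸ m/s) / (109.7×10⁻⁹ m) = 11.3021 eV

Therefore:
φ = 11.3021 - 9.492 = 1.81 eV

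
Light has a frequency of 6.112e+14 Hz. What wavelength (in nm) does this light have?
490.50 nm

Using the wave equation: c = fλ

Solving for wavelength:
λ = c/f = (3×10⁸ m/s) / (6.112e+14 Hz)
λ = 490.50 nm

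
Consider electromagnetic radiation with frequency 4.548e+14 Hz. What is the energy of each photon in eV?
1.8809 eV

Using E = hf:

E = hf = (6.626×10⁻³⁴ J·s)(4.548e+14 Hz)
E = 1.8809 eV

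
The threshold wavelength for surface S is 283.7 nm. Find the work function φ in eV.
4.37 eV

At the threshold wavelength, photon energy equals work function:
φ = hc/λ₀

Calculating:
φ = (6.626×10⁻³⁴ J·s)(3×10⁸ m/s) / (283.7×10⁻⁹ m)
φ = 4.37 eV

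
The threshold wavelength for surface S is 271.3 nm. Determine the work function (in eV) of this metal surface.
4.57 eV

At the threshold wavelength, photon energy equals work function:
φ = hc/λ₀

Calculating:
φ = (6.626×10⁻³⁴ J·s)(3×10⁸ m/s) / (271.3×10⁻⁹ m)
φ = 4.57 eV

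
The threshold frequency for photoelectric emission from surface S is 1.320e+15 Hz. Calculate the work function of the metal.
5.46 eV

At the threshold frequency, photon energy equals work function:
φ = hf₀

Calculating:
φ = (6.626×10⁻³⁴ J·s)(1.320e+15 Hz)
φ = 5.46 eV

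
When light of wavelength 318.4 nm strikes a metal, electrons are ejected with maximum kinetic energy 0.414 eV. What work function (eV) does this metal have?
3.48 eV

From Einstein's photoelectric equation: KE_max = hf - φ = hc/λ - φ

Rearranging for φ:
φ = hc/λ - KE_max

Calculate photon energy:
E_photon = hc/λ = 3.8940 eV

Therefore:
φ = 3.8940 - 0.414 = 3.48 eV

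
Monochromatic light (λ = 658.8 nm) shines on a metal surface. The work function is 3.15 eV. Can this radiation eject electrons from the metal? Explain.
No

For photoemission, the photon energy must exceed the work function.

Photon energy: E = hc/λ = 1.8820 eV
Work function: φ = 3.15 eV

Since E_photon (1.8820 eV) < φ (3.15 eV), photoemission will NOT occur.
The threshold wavelength is λ₀ = hc/φ = 393.6 nm.
Since 658.8 nm > 393.6 nm, the photons lack sufficient energy.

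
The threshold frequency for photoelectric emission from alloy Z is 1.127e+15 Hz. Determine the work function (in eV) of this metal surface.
4.66 eV

At the threshold frequency, photon energy equals work function:
φ = hf₀

Calculating:
φ = (6.626×10⁻³⁴ J·s)(1.127e+15 Hz)
φ = 4.66 eV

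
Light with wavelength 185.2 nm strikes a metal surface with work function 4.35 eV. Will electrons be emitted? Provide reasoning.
Yes

For photoemission, the photon energy must exceed the work function.

Photon energy: E = hc/λ = 6.6946 eV
Work function: φ = 4.35 eV

Since E_photon (6.6946 eV) > φ (4.35 eV), photoemission WILL occur.
The threshold wavelength is λ₀ = hc/φ = 285.0 nm.
Since 185.2 nm < 285.0 nm, the light has sufficient energy.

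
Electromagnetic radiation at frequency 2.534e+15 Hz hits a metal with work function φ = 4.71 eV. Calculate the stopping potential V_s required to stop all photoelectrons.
5.7698 V

The stopping potential V_s satisfies: eV_s = KE_max

First, find KE_max using Einstein's equation:
E_photon = hf = (6.626×10⁻³⁴ J·s)(2.534e+15 Hz) = 10.4798 eV
KE_max = E_photon - φ = 10.4798 - 4.71 = 5.7698 eV

Since eV_s = KE_max:
V_s = KE_max/e = 5.7698 V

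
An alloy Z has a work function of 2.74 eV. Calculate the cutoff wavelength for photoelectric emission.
452.50 nm

The threshold wavelength is when the photon energy equals the work function:
hc/λ₀ = φ

Solving for λ₀:
λ₀ = hc/φ = (6.626×10⁻³⁴ J·s)(3×10⁸ m/s) / (2.74 eV × 1.602×10⁻¹⁹ J/eV)
λ₀ = 452.50 nm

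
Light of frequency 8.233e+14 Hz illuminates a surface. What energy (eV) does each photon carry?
3.4049 eV

Using E = hf:

E = hf = (6.626×10⁻³⁴ J·s)(8.233e+14 Hz)
E = 3.4049 eV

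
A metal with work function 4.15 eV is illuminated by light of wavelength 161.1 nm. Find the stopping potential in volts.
3.5461 V

The stopping potential V_s satisfies: eV_s = KE_max

First, find KE_max using Einstein's equation:
E_photon = hc/λ = 7.6961 eV
KE_max = E_photon - φ = 7.6961 - 4.15 = 3.5461 eV

Since eV_s = KE_max:
V_s = KE_max/e = 3.5461 V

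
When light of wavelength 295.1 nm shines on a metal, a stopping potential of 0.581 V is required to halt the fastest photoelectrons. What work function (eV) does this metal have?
3.62 eV

The stopping potential gives the maximum kinetic energy: KE_max = eV_s = 0.581 eV

From Einstein's photoelectric equation: KE_max = hc/λ - φ
Rearranging: φ = hc/λ - KE_max

Calculate photon energy:
E_photon = hc/λ = (6.626×10⁻³⁴ J·s)(3×10⁸ m/s) / (295.1×10⁻⁹ m) = 4.2014 eV

Therefore:
φ = 4.2014 - 0.581 = 3.62 eV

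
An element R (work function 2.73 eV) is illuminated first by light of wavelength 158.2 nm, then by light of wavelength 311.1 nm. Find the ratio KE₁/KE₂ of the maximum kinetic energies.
4.0683

Using Einstein's equation: KE_max = hc/λ - φ

For λ₁ = 158.2 nm:
E₁ = hc/λ₁ = 7.8372 eV
KE₁ = E₁ - φ = 7.8372 - 2.73 = 5.1072 eV

For λ₂ = 311.1 nm:
E₂ = hc/λ₂ = 3.9853 eV
KE₂ = E₂ - φ = 3.9853 - 2.73 = 1.2553 eV

Ratio: KE₁/KE₂ = 5.1072/1.2553 = 4.0683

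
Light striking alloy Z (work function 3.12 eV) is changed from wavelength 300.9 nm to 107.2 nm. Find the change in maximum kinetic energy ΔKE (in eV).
7.4452 eV

Using Einstein's equation: KE_max = hc/λ - φ

For λ₁ = 300.9 nm:
KE₁ = hc/λ₁ - φ = 4.1204 - 3.12 = 1.0004 eV

For λ₂ = 107.2 nm:
KE₂ = hc/λ₂ - φ = 11.5657 - 3.12 = 8.4457 eV

Change in KE:
ΔKE = KE₂ - KE₁ = 8.4457 - 1.0004 = 7.4452 eV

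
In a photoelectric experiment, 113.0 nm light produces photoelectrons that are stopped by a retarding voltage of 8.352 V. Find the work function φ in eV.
2.62 eV

The stopping potential gives the maximum kinetic energy: KE_max = eV_s = 8.352 eV

From Einstein's photoelectric equation: KE_max = hc/λ - φ
Rearranging: φ = hc/λ - KE_max

Calculate photon energy:
E_photon = hc/λ = (6.626×10⁻³⁴ J·s)(3×10⁸ m/s) / (113.0×10⁻⁹ m) = 10.9721 eV

Therefore:
φ = 10.9721 - 8.352 = 2.62 eV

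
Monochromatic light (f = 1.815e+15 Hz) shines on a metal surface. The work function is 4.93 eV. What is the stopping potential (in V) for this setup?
2.5762 V

The stopping potential V_s satisfies: eV_s = KE_max

First, find KE_max using Einstein's equation:
E_photon = hf = (6.626×10⁻³⁴ J·s)(1.815e+15 Hz) = 7.5062 eV
KE_max = E_photon - φ = 7.5062 - 4.93 = 2.5762 eV

Since eV_s = KE_max:
V_s = KE_max/e = 2.5762 V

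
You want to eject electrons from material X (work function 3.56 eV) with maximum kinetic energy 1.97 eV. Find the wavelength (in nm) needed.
224.20 nm

From Einstein's equation: KE_max = hc/λ - φ

Rearranging for λ:
hc/λ = KE_max + φ
λ = hc/(KE_max + φ)

Required photon energy:
E_photon = KE_max + φ = 1.97 + 3.56 = 5.53 eV

Required wavelength:
λ = hc/E_photon = (6.626×10⁻³⁴)(3×10⁸) / (5.53 × 1.602×10⁻¹⁹)
λ = 224.20 nm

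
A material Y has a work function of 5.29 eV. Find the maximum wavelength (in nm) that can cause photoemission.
234.37 nm

The threshold wavelength is when the photon energy equals the work function:
hc/λ₀ = φ

Solving for λ₀:
λ₀ = hc/φ = (6.626×10⁻³⁴ J·s)(3×10⁸ m/s) / (5.29 eV × 1.602×10⁻¹⁹ J/eV)
λ₀ = 234.37 nm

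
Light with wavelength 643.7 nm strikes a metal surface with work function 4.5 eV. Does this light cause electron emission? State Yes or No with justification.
No

For photoemission, the photon energy must exceed the work function.

Photon energy: E = hc/λ = 1.9261 eV
Work function: φ = 4.5 eV

Since E_photon (1.9261 eV) < φ (4.5 eV), photoemission will NOT occur.
The threshold wavelength is λ₀ = hc/φ = 275.5 nm.
Since 643.7 nm > 275.5 nm, the photons lack sufficient energy.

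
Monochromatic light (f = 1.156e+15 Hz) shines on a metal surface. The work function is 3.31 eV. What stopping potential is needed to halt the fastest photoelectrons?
1.4708 V

The stopping potential V_s satisfies: eV_s = KE_max

First, find KE_max using Einstein's equation:
E_photon = hf = (6.626×10⁻³⁴ J·s)(1.156e+15 Hz) = 4.7808 eV
KE_max = E_photon - φ = 4.7808 - 3.31 = 1.4708 eV

Since eV_s = KE_max:
V_s = KE_max/e = 1.4708 V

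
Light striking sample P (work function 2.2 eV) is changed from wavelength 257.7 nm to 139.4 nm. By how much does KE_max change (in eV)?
4.0829 eV

Using Einstein's equation: KE_max = hc/λ - φ

For λ₁ = 257.7 nm:
KE₁ = hc/λ₁ - φ = 4.8112 - 2.2 = 2.6112 eV

For λ₂ = 139.4 nm:
KE₂ = hc/λ₂ - φ = 8.8941 - 2.2 = 6.6941 eV

Change in KE:
ΔKE = KE₂ - KE₁ = 6.6941 - 2.6112 = 4.0829 eV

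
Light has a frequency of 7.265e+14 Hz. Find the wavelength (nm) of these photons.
412.65 nm

Using the wave equation: c = fλ

Solving for wavelength:
λ = c/f = (3×10⁸ m/s) / (7.265e+14 Hz)
λ = 412.65 nm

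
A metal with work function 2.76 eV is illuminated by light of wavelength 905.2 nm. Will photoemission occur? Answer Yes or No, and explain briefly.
No

For photoemission, the photon energy must exceed the work function.

Photon energy: E = hc/λ = 1.3697 eV
Work function: φ = 2.76 eV

Since E_photon (1.3697 eV) < φ (2.76 eV), photoemission will NOT occur.
The threshold wavelength is λ₀ = hc/φ = 449.2 nm.
Since 905.2 nm > 449.2 nm, the photons lack sufficient energy.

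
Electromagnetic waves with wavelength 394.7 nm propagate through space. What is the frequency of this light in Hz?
7.5955e+14 Hz

Using the wave equation: c = fλ

Solving for frequency:
f = c/λ = (3×10⁸ m/s) / (394.7×10⁻⁹ m)
f = 7.5955e+14 Hz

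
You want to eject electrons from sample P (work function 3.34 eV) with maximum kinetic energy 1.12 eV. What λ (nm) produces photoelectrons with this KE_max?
277.99 nm

From Einstein's equation: KE_max = hc/λ - φ

Rearranging for λ:
hc/λ = KE_max + φ
λ = hc/(KE_max + φ)

Required photon energy:
E_photon = KE_max + φ = 1.12 + 3.34 = 4.46 eV

Required wavelength:
λ = hc/E_photon = (6.626×10⁻³⁴)(3×10⁸) / (4.46 × 1.602×10⁻¹⁹)
λ = 277.99 nm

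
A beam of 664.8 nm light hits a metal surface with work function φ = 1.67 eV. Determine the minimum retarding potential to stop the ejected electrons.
0.1950 V

The stopping potential V_s satisfies: eV_s = KE_max

First, find KE_max using Einstein's equation:
E_photon = hc/λ = 1.8650 eV
KE_max = E_photon - φ = 1.8650 - 1.67 = 0.1950 eV

Since eV_s = KE_max:
V_s = KE_max/e = 0.1950 V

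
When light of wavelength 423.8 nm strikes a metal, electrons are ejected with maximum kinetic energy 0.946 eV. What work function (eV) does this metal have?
1.98 eV

From Einstein's photoelectric equation: KE_max = hf - φ = hc/λ - φ

Rearranging for φ:
φ = hc/λ - KE_max

Calculate photon energy:
E_photon = hc/λ = 2.9255 eV

Therefore:
φ = 2.9255 - 0.946 = 1.98 eV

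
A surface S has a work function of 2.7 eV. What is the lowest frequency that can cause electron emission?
6.5286e+14 Hz

The threshold frequency is when the photon energy equals the work function:
hf₀ = φ

Solving for f₀:
f₀ = φ/h = (2.7 eV × 1.602×10⁻¹⁹ J/eV) / (6.626×10⁻³⁴ J·s)
f₀ = 6.5286e+14 Hz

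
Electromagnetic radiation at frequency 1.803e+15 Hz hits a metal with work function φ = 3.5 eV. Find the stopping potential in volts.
3.9566 V

The stopping potential V_s satisfies: eV_s = KE_max

First, find KE_max using Einstein's equation:
E_photon = hf = (6.626×10⁻³⁴ J·s)(1.803e+15 Hz) = 7.4566 eV
KE_max = E_photon - φ = 7.4566 - 3.5 = 3.9566 eV

Since eV_s = KE_max:
V_s = KE_max/e = 3.9566 V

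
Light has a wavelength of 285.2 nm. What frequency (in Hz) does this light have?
1.0512e+15 Hz

Using the wave equation: c = fλ

Solving for frequency:
f = c/λ = (3×10⁸ m/s) / (285.2×10⁻⁹ m)
f = 1.0512e+15 Hz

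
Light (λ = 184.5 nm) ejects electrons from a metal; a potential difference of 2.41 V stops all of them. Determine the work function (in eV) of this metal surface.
4.31 eV

The stopping potential gives the maximum kinetic energy: KE_max = eV_s = 2.41 eV

From Einstein's photoelectric equation: KE_max = hc/λ - φ
Rearranging: φ = hc/λ - KE_max

Calculate photon energy:
E_photon = hc/λ = (6.626×10⁻³⁴ J·s)(3×10⁸ m/s) / (184.5×10⁻⁹ m) = 6.7200 eV

Therefore:
φ = 6.7200 - 2.41 = 4.31 eV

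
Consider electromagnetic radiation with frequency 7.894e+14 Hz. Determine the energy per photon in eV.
3.2647 eV

Using E = hf:

E = hf = (6.626×10⁻³⁴ J·s)(7.894e+14 Hz)
E = 3.2647 eV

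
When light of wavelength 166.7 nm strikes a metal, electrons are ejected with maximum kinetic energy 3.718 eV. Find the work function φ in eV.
3.72 eV

From Einstein's photoelectric equation: KE_max = hf - φ = hc/λ - φ

Rearranging for φ:
φ = hc/λ - KE_max

Calculate photon energy:
E_photon = hc/λ = 7.4376 eV

Therefore:
φ = 7.4376 - 3.718 = 3.72 eV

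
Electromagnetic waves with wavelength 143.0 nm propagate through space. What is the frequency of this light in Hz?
2.0965e+15 Hz

Using the wave equation: c = fλ

Solving for frequency:
f = c/λ = (3×10⁸ m/s) / (143.0×10⁻⁹ m)
f = 2.0965e+15 Hz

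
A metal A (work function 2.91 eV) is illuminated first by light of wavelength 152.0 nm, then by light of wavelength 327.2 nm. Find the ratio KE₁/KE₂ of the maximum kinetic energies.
5.9674

Using Einstein's equation: KE_max = hc/λ - φ

For λ₁ = 152.0 nm:
E₁ = hc/λ₁ = 8.1569 eV
KE₁ = E₁ - φ = 8.1569 - 2.91 = 5.2469 eV

For λ₂ = 327.2 nm:
E₂ = hc/λ₂ = 3.7892 eV
KE₂ = E₂ - φ = 3.7892 - 2.91 = 0.8792 eV

Ratio: KE₁/KE₂ = 5.2469/0.8792 = 5.9674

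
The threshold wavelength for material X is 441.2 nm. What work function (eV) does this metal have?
2.81 eV

At the threshold wavelength, photon energy equals work function:
φ = hc/λ₀

Calculating:
φ = (6.626×10⁻³⁴ J·s)(3×10⁸ m/s) / (441.2×10⁻⁹ m)
φ = 2.81 eV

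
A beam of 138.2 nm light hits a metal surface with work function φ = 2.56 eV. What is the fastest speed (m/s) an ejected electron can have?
1.5018e+06 m/s

First, find the maximum kinetic energy:
E_photon = hc/λ = 8.9714 eV
KE_max = E_photon - φ = 8.9714 - 2.56 = 6.4114 eV

Convert to Joules: KE_max = 6.4114 × 1.602×10⁻¹⁹ J = 1.0272e-18 J

Then use KE = ½mv² to find velocity:
v = √(2·KE/m) = √(2 × 1.0272e-18 J / 9.109e-31 kg)
v = 1.5018e+06 m/s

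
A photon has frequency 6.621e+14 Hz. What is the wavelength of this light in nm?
452.79 nm

Using the wave equation: c = fλ

Solving for wavelength:
λ = c/f = (3×10⁸ m/s) / (6.621e+14 Hz)
λ = 452.79 nm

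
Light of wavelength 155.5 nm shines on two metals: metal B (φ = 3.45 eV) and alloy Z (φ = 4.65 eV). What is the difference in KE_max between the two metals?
1.2000 eV

Using KE_max = hc/λ - φ for each metal:

Photon energy: E = hc/λ = 7.9733 eV

For metal B (φ₁ = 3.45 eV):
KE₁ = E - φ₁ = 7.9733 - 3.45 = 4.5233 eV

For alloy Z (φ₂ = 4.65 eV):
KE₂ = E - φ₂ = 7.9733 - 4.65 = 3.3233 eV

Difference:
ΔKE = KE₁ - KE₂ = 4.5233 - 3.3233 = 1.2000 eV

Note: The difference equals the difference in work functions: 4.65 - 3.45 = 1.20 eV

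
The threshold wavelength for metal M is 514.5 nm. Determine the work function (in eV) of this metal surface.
2.41 eV

At the threshold wavelength, photon energy equals work function:
φ = hc/λ₀

Calculating:
φ = (6.626×10⁻³⁴ J·s)(3×10⁸ m/s) / (514.5×10⁻⁹ m)
φ = 2.41 eV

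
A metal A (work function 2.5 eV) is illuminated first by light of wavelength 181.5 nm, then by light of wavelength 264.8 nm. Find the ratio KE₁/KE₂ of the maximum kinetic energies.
1.9847

Using Einstein's equation: KE_max = hc/λ - φ

For λ₁ = 181.5 nm:
E₁ = hc/λ₁ = 6.8311 eV
KE₁ = E₁ - φ = 6.8311 - 2.5 = 4.3311 eV

For λ₂ = 264.8 nm:
E₂ = hc/λ₂ = 4.6822 eV
KE₂ = E₂ - φ = 4.6822 - 2.5 = 2.1822 eV

Ratio: KE₁/KE₂ = 4.3311/2.1822 = 1.9847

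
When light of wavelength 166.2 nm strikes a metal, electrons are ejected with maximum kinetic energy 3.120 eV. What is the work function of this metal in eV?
4.34 eV

From Einstein's photoelectric equation: KE_max = hf - φ = hc/λ - φ

Rearranging for φ:
φ = hc/λ - KE_max

Calculate photon energy:
E_photon = hc/λ = 7.4599 eV

Therefore:
φ = 7.4599 - 3.120 = 4.34 eV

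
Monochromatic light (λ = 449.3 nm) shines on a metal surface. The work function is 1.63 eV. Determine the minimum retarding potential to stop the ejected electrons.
1.1295 V

The stopping potential V_s satisfies: eV_s = KE_max

First, find KE_max using Einstein's equation:
E_photon = hc/λ = 2.7595 eV
KE_max = E_photon - φ = 2.7595 - 1.63 = 1.1295 eV

Since eV_s = KE_max:
V_s = KE_max/e = 1.1295 V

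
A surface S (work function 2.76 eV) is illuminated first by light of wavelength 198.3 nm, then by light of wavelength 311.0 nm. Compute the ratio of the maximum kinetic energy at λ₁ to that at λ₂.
2.8471

Using Einstein's equation: KE_max = hc/λ - φ

For λ₁ = 198.3 nm:
E₁ = hc/λ₁ = 6.2524 eV
KE₁ = E₁ - φ = 6.2524 - 2.76 = 3.4924 eV

For λ₂ = 311.0 nm:
E₂ = hc/λ₂ = 3.9866 eV
KE₂ = E₂ - φ = 3.9866 - 2.76 = 1.2266 eV

Ratio: KE₁/KE₂ = 3.4924/1.2266 = 2.8471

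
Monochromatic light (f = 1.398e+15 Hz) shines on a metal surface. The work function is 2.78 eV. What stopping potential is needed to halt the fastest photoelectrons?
3.0017 V

The stopping potential V_s satisfies: eV_s = KE_max

First, find KE_max using Einstein's equation:
E_photon = hf = (6.626×10⁻³⁴ J·s)(1.398e+15 Hz) = 5.7817 eV
KE_max = E_photon - φ = 5.7817 - 2.78 = 3.0017 eV

Since eV_s = KE_max:
V_s = KE_max/e = 3.0017 V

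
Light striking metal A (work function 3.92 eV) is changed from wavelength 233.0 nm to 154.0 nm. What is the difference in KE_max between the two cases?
2.7297 eV

Using Einstein's equation: KE_max = hc/λ - φ

For λ₁ = 233.0 nm:
KE₁ = hc/λ₁ - φ = 5.3212 - 3.92 = 1.4012 eV

For λ₂ = 154.0 nm:
KE₂ = hc/λ₂ - φ = 8.0509 - 3.92 = 4.1309 eV

Change in KE:
ΔKE = KE₂ - KE₁ = 4.1309 - 1.4012 = 2.7297 eV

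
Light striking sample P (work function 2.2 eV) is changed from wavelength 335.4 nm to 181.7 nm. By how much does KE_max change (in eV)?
3.1270 eV

Using Einstein's equation: KE_max = hc/λ - φ

For λ₁ = 335.4 nm:
KE₁ = hc/λ₁ - φ = 3.6966 - 2.2 = 1.4966 eV

For λ₂ = 181.7 nm:
KE₂ = hc/λ₂ - φ = 6.8236 - 2.2 = 4.6236 eV

Change in KE:
ΔKE = KE₂ - KE₁ = 4.6236 - 1.4966 = 3.1270 eV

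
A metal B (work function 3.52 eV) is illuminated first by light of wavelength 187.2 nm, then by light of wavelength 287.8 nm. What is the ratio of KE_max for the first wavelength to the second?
3.9379

Using Einstein's equation: KE_max = hc/λ - φ

For λ₁ = 187.2 nm:
E₁ = hc/λ₁ = 6.6231 eV
KE₁ = E₁ - φ = 6.6231 - 3.52 = 3.1031 eV

For λ₂ = 287.8 nm:
E₂ = hc/λ₂ = 4.3080 eV
KE₂ = E₂ - φ = 4.3080 - 3.52 = 0.7880 eV

Ratio: KE₁/KE₂ = 3.1031/0.7880 = 3.9379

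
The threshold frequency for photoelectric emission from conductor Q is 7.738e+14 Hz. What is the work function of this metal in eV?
3.20 eV

At the threshold frequency, photon energy equals work function:
φ = hf₀

Calculating:
φ = (6.626×10⁻³⁴ J·s)(7.738e+14 Hz)
φ = 3.20 eV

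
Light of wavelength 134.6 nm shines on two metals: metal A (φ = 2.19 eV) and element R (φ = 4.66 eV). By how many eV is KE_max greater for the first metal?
2.4700 eV

Using KE_max = hc/λ - φ for each metal:

Photon energy: E = hc/λ = 9.2113 eV

For metal A (φ₁ = 2.19 eV):
KE₁ = E - φ₁ = 9.2113 - 2.19 = 7.0213 eV

For element R (φ₂ = 4.66 eV):
KE₂ = E - φ₂ = 9.2113 - 4.66 = 4.5513 eV

Difference:
ΔKE = KE₁ - KE₂ = 7.0213 - 4.5513 = 2.4700 eV

Note: The difference equals the difference in work functions: 4.66 - 2.19 = 2.47 eV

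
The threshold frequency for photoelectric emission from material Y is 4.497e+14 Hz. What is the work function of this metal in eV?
1.86 eV

At the threshold frequency, photon energy equals work function:
φ = hf₀

Calculating:
φ = (6.626×10⁻³⁴ J·s)(4.497e+14 Hz)
φ = 1.86 eV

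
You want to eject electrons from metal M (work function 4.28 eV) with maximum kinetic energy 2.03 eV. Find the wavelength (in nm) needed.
196.49 nm

From Einstein's equation: KE_max = hc/λ - φ

Rearranging for λ:
hc/λ = KE_max + φ
λ = hc/(KE_max + φ)

Required photon energy:
E_photon = KE_max + φ = 2.03 + 4.28 = 6.31 eV

Required wavelength:
λ = hc/E_photon = (6.626×10⁻³⁴)(3×10⁸) / (6.31 × 1.602×10⁻¹⁹)
λ = 196.49 nm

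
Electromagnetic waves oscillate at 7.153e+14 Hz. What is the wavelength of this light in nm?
419.11 nm

Using the wave equation: c = fλ

Solving for wavelength:
λ = c/f = (3×10⁸ m/s) / (7.153e+14 Hz)
λ = 419.11 nm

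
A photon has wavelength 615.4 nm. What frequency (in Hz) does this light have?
4.8715e+14 Hz

Using the wave equation: c = fλ

Solving for frequency:
f = c/λ = (3×10⁸ m/s) / (615.4×10⁻⁹ m)
f = 4.8715e+14 Hz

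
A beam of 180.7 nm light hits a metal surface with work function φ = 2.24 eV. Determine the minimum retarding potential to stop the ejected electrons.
4.6213 V

The stopping potential V_s satisfies: eV_s = KE_max

First, find KE_max using Einstein's equation:
E_photon = hc/λ = 6.8613 eV
KE_max = E_photon - φ = 6.8613 - 2.24 = 4.6213 eV

Since eV_s = KE_max:
V_s = KE_max/e = 4.6213 V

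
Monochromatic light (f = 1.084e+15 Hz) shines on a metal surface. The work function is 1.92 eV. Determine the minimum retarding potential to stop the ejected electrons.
2.5631 V

The stopping potential V_s satisfies: eV_s = KE_max

First, find KE_max using Einstein's equation:
E_photon = hf = (6.626×10⁻³⁴ J·s)(1.084e+15 Hz) = 4.4831 eV
KE_max = E_photon - φ = 4.4831 - 1.92 = 2.5631 eV

Since eV_s = KE_max:
V_s = KE_max/e = 2.5631 V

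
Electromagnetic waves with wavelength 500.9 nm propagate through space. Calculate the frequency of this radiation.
5.9851e+14 Hz

Using the wave equation: c = fλ

Solving for frequency:
f = c/λ = (3×10⁸ m/s) / (500.9×10⁻⁹ m)
f = 5.9851e+14 Hz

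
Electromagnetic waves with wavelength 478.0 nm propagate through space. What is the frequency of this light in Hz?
6.2718e+14 Hz

Using the wave equation: c = fλ

Solving for frequency:
f = c/λ = (3×10⁸ m/s) / (478.0×10⁻⁹ m)
f = 6.2718e+14 Hz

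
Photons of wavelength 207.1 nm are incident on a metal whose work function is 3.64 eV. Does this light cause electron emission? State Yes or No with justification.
Yes

For photoemission, the photon energy must exceed the work function.

Photon energy: E = hc/λ = 5.9867 eV
Work function: φ = 3.64 eV

Since E_photon (5.9867 eV) > φ (3.64 eV), photoemission WILL occur.
The threshold wavelength is λ₀ = hc/φ = 340.6 nm.
Since 207.1 nm < 340.6 nm, the light has sufficient energy.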